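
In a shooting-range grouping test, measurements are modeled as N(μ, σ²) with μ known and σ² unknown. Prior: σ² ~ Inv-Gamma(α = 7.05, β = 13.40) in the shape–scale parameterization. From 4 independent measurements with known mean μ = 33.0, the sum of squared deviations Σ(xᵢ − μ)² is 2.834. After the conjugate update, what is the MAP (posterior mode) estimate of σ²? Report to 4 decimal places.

With known mean μ and an Inverse-Gamma(α, β) prior on σ², the Normal likelihood is conjugate: posterior is Inv-Gamma(α + n/2, β + Σ(xᵢ−μ)²/2).
Posterior: Inv-Gamma(7.05 + 4/2, 13.40 + 2.834/2) = Inv-Gamma(9.05, 14.8170).
Mode = β/(α+1) = 14.8170/10.05 = 1.4743.

1.4743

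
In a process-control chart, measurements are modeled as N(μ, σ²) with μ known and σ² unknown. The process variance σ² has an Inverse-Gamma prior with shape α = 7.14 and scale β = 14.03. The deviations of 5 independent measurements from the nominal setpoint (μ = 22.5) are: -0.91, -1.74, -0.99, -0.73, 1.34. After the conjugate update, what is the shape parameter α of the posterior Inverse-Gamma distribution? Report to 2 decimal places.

With known mean μ and an Inverse-Gamma(α, β) prior on σ², the Normal likelihood is conjugate: posterior is Inv-Gamma(α + n/2, β + Σ(xᵢ−μ)²/2).
Σ(xᵢ−μ)² = (-0.91)² + (-1.74)² + (-0.99)² + (-0.73)² + (1.34)² = 7.1643.
Posterior: Inv-Gamma(7.14 + 5/2, 14.03 + 7.1643/2) = Inv-Gamma(9.64, 17.61215).
Posterior α = 9.64.

9.64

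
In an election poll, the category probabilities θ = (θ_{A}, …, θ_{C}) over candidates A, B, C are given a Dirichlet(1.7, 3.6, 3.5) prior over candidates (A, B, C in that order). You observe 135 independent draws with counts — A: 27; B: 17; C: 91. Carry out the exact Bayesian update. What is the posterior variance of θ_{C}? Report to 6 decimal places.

The Dirichlet prior is conjugate to the Multinomial likelihood: each posterior αⱼ = prior αⱼ + observed count nⱼ.
Posterior concentration: (28.7, 20.6, 94.5), total = 143.8.
Var[θ_j] = α_j(Σα−α_j)/((Σα)²(Σα+1)) = 94.5·49.3/(143.8²·144.8) = 0.001556.

0.001556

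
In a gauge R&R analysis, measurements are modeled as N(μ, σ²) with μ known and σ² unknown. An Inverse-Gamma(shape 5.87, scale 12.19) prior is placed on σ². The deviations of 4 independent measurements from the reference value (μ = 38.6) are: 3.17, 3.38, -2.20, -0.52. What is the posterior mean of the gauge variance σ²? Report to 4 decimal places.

3.7091

With known mean μ and an Inverse-Gamma(α, β) prior on σ², the Normal likelihood is conjugate: posterior is Inv-Gamma(α + n/2, β + Σ(xᵢ−μ)²/2).
Σ(xᵢ−μ)² = (3.17)² + (3.38)² + (-2.20)² + (-0.52)² = 26.5837.
Posterior: Inv-Gamma(5.87 + 4/2, 12.19 + 26.5837/2) = Inv-Gamma(7.87, 25.48185).
E[σ²|data] = β/(α−1) = 25.48185/6.87 = 3.7091.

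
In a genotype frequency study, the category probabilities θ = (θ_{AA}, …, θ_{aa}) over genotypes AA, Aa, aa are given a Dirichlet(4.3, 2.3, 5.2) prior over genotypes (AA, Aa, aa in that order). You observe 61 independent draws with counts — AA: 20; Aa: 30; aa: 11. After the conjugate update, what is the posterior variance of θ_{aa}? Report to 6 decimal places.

0.002344

The Dirichlet prior is conjugate to the Multinomial likelihood: each posterior αⱼ = prior αⱼ + observed count nⱼ.
Posterior concentration: (24.3, 32.3, 16.2), total = 72.8.
Var[θ_j] = α_j(Σα−α_j)/((Σα)²(Σα+1)) = 16.2·56.6/(72.8²·73.8) = 0.002344.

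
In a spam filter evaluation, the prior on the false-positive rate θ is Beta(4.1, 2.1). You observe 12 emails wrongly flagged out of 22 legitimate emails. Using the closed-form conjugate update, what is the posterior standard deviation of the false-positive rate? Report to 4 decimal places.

The Beta prior is conjugate to a Binomial/Bernoulli likelihood; the update adds successes to α and failures to β.
Posterior: Beta(α+k, β+n−k) = Beta(4.1+12, 2.1+10) = Beta(16.1, 12.1).
Var = αβ/((α+β)²(α+β+1)) = 16.1·12.1/(28.2²·29.2) = 0.00838939; SD = √0.00838939 = 0.0916.

0.0916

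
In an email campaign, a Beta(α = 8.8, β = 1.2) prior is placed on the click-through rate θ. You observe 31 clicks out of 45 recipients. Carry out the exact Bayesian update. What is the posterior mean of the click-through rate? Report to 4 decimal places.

The Beta prior is conjugate to a Binomial/Bernoulli likelihood; the update adds successes to α and failures to β.
Posterior: Beta(α+k, β+n−k) = Beta(8.8+31, 1.2+14) = Beta(39.8, 15.2).
Posterior mean = α/(α+β) = 39.8/55.0 = 0.7236.

0.7236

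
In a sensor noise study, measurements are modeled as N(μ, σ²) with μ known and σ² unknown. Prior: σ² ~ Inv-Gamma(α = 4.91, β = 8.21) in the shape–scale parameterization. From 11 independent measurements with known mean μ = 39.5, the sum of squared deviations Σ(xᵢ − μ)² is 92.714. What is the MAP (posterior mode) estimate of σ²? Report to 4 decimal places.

4.7824

With known mean μ and an Inverse-Gamma(α, β) prior on σ², the Normal likelihood is conjugate: posterior is Inv-Gamma(α + n/2, β + Σ(xᵢ−μ)²/2).
Posterior: Inv-Gamma(4.91 + 11/2, 8.21 + 92.714/2) = Inv-Gamma(10.41, 54.5670).
Mode = β/(α+1) = 54.5670/11.41 = 4.7824.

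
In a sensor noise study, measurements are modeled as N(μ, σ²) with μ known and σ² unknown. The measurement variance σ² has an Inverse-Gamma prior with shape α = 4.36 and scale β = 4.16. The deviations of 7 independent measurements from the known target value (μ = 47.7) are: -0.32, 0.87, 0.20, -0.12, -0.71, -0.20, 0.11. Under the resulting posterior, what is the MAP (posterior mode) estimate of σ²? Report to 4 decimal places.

0.5525

With known mean μ and an Inverse-Gamma(α, β) prior on σ², the Normal likelihood is conjugate: posterior is Inv-Gamma(α + n/2, β + Σ(xᵢ−μ)²/2).
Σ(xᵢ−μ)² = (-0.32)² + (0.87)² + (0.20)² + (-0.12)² + (-0.71)² + (-0.20)² + (0.11)² = 1.4699.
Posterior: Inv-Gamma(4.36 + 7/2, 4.16 + 1.4699/2) = Inv-Gamma(7.86, 4.89495).
Mode = β/(α+1) = 4.89495/8.86 = 0.5525.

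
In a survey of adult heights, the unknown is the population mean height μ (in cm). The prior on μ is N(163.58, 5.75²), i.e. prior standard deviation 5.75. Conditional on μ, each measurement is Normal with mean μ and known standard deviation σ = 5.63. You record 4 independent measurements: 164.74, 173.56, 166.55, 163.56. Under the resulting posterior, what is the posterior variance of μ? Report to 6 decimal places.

For Normal data with known variance σ², a Normal(μ₀, σ₀²) prior on μ is conjugate. Posterior precision = 1/σ₀² + n/σ²; posterior mean is the precision-weighted average of μ₀ and x̄.
σ₀² = 5.75² = 33.0625, σ² = 5.63² = 31.6969; σ² + n·σ₀² = 31.6969 + 4·33.0625 = 163.9469.
Posterior precision = 1/σ₀² + n/σ² = 1/33.0625 + 4/31.6969 = (σ² + n·σ₀²)/(σ₀²σ²) = 163.9469/(33.0625·31.6969); posterior variance σₙ² = σ₀²σ²/(σ² + n·σ₀²) = 33.0625·31.6969/163.9469 = 6.392184.

6.392184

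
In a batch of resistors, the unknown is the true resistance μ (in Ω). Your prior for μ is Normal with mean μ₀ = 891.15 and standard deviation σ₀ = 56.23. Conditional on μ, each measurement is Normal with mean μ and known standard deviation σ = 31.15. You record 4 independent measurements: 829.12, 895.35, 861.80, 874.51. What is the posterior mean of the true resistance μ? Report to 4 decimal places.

867.0444

For Normal data with known variance σ², a Normal(μ₀, σ₀²) prior on μ is conjugate. Posterior precision = 1/σ₀² + n/σ²; posterior mean is the precision-weighted average of μ₀ and x̄.
Σxᵢ = 829.12 + 895.35 + 861.80 + 874.51 = 3460.78, so n·x̄ = 3460.78.
σ₀² = 56.23² = 3161.8129, σ² = 31.15² = 970.3225; σ² + n·σ₀² = 970.3225 + 4·3161.8129 = 13617.5741.
Posterior mean = (μ₀/σ₀² + n·x̄/σ²)/(1/σ₀² + n/σ²) = (σ²·μ₀ + σ₀²·n·x̄)/(σ² + n·σ₀²) = (970.3225·891.15 + 3161.8129·3460.78)/13617.5741 = 11807041.743937/13617.5741 = 867.0444.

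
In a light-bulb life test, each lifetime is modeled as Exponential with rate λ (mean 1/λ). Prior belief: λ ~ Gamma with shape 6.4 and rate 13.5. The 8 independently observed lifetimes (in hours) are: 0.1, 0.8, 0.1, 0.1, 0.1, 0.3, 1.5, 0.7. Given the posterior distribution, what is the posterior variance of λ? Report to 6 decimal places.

With a Gamma(shape α, rate β) prior on the exponential rate λ, the posterior after n observations with total T = Σxᵢ is Gamma(α+n, β+T).
Sum of observations T = 3.7 hours; n = 8.
Posterior: Gamma(6.4+8, 13.5+3.7) = Gamma(14.4, 17.2).
Var = α/β² = 0.048675.

0.048675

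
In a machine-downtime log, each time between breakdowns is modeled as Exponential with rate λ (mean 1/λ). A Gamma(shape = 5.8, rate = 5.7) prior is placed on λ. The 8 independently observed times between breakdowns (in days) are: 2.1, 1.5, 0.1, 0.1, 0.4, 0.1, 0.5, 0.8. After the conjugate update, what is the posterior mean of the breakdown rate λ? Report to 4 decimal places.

With a Gamma(shape α, rate β) prior on the exponential rate λ, the posterior after n observations with total T = Σxᵢ is Gamma(α+n, β+T).
Sum of observations T = 5.6 days; n = 8.
Posterior: Gamma(5.8+8, 5.7+5.6) = Gamma(13.8, 11.3).
Posterior mean of λ = α/β = 13.8/11.3 = 1.2212.

1.2212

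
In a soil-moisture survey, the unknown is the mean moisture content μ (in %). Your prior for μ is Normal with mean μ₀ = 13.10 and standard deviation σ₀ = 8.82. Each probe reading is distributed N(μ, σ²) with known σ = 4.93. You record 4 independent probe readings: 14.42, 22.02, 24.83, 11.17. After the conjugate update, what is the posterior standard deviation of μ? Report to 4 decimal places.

For Normal data with known variance σ², a Normal(μ₀, σ₀²) prior on μ is conjugate. Posterior precision = 1/σ₀² + n/σ²; posterior mean is the precision-weighted average of μ₀ and x̄.
σ₀² = 8.82² = 77.7924, σ² = 4.93² = 24.3049; σ² + n·σ₀² = 24.3049 + 4·77.7924 = 335.4745.
Posterior precision = 1/σ₀² + n/σ² = 1/77.7924 + 4/24.3049 = (σ² + n·σ₀²)/(σ₀²σ²) = 335.4745/(77.7924·24.3049); posterior variance σₙ² = σ₀²σ²/(σ² + n·σ₀²) = 77.7924·24.3049/335.4745 = 5.636007.
Posterior SD = √σₙ² = √(77.7924·24.3049/335.4745) = 2.3740.

2.3740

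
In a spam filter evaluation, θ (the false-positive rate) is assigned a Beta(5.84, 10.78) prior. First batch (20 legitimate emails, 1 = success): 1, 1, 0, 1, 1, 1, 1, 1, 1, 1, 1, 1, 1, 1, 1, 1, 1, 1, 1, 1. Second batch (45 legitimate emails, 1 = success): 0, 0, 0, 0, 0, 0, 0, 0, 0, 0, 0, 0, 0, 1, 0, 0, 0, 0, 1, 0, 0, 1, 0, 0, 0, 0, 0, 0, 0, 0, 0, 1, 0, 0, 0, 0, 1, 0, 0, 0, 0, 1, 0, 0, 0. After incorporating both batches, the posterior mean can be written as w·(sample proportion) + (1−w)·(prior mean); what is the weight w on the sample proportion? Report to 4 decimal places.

The Beta prior is conjugate to a Binomial/Bernoulli likelihood; the update adds successes to α and failures to β.
Total number of legitimate emails: n = 20 + 45 = 65.
Posterior mean = (α₀+k)/(α₀+β₀+n) = [n/(α₀+β₀+n)]·(k/n) + [(α₀+β₀)/(α₀+β₀+n)]·α₀/(α₀+β₀), so only n and the prior enter the weight.
The weight on the data is w = n/(α₀+β₀+n) = 65/(5.84+10.78+65) = 65/81.62 = 0.7964.

0.7964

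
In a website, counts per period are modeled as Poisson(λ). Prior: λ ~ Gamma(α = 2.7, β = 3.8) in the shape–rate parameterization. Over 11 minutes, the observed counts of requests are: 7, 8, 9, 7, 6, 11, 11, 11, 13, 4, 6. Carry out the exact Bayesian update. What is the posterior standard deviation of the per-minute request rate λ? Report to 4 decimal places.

With a Gamma(shape α, rate β) prior, the Poisson likelihood is conjugate: the posterior is Gamma(α + ΣXᵢ, β + n).
Sum of counts S = 93 over n = 11 minutes.
Posterior: Gamma(α+S, β+n) = Gamma(2.7+93, 3.8+11) = Gamma(95.7, 14.8).
SD = √α/β = √95.7/14.8 = 0.6610.

0.6610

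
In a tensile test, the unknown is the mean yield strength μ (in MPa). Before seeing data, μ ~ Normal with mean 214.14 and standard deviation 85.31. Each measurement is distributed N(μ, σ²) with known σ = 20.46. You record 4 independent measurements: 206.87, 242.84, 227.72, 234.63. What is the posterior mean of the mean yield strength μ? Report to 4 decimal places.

227.8183

For Normal data with known variance σ², a Normal(μ₀, σ₀²) prior on μ is conjugate. Posterior precision = 1/σ₀² + n/σ²; posterior mean is the precision-weighted average of μ₀ and x̄.
Σxᵢ = 206.87 + 242.84 + 227.72 + 234.63 = 912.06, so n·x̄ = 912.06.
σ₀² = 85.31² = 7277.7961, σ² = 20.46² = 418.6116; σ² + n·σ₀² = 418.6116 + 4·7277.7961 = 29529.796.
Posterior mean = (μ₀/σ₀² + n·x̄/σ²)/(1/σ₀² + n/σ²) = (σ²·μ₀ + σ₀²·n·x̄)/(σ² + n·σ₀²) = (418.6116·214.14 + 7277.7961·912.06)/29529.796 = 6727428.19899/29529.796 = 227.8183.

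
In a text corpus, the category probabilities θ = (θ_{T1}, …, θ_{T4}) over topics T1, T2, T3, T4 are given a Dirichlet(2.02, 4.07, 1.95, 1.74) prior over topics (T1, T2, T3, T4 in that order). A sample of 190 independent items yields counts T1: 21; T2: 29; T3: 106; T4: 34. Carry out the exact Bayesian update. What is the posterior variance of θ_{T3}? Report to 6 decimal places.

0.001237

The Dirichlet prior is conjugate to the Multinomial likelihood: each posterior αⱼ = prior αⱼ + observed count nⱼ.
Posterior concentration: (23.02, 33.07, 107.95, 35.74), total = 199.78.
Var[θ_j] = α_j(Σα−α_j)/((Σα)²(Σα+1)) = 107.95·91.83/(199.78²·200.78) = 0.001237.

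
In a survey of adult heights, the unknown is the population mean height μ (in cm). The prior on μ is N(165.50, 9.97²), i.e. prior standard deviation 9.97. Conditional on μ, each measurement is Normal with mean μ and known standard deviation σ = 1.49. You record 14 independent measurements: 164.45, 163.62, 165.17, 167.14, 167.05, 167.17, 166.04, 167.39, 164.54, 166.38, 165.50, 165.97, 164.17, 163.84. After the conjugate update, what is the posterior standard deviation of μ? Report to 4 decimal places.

0.3979

For Normal data with known variance σ², a Normal(μ₀, σ₀²) prior on μ is conjugate. Posterior precision = 1/σ₀² + n/σ²; posterior mean is the precision-weighted average of μ₀ and x̄.
σ₀² = 9.97² = 99.4009, σ² = 1.49² = 2.2201; σ² + n·σ₀² = 2.2201 + 14·99.4009 = 1393.8327.
Posterior precision = 1/σ₀² + n/σ² = 1/99.4009 + 14/2.2201 = (σ² + n·σ₀²)/(σ₀²σ²) = 1393.8327/(99.4009·2.2201); posterior variance σₙ² = σ₀²σ²/(σ² + n·σ₀²) = 99.4009·2.2201/1393.8327 = 0.158326.
Posterior SD = √σₙ² = √(99.4009·2.2201/1393.8327) = 0.3979.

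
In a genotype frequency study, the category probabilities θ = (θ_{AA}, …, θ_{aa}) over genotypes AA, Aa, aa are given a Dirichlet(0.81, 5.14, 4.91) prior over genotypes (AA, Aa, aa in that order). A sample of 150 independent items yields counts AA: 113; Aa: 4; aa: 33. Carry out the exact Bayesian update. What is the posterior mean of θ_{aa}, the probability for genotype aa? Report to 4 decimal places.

0.2357

The Dirichlet prior is conjugate to the Multinomial likelihood: each posterior αⱼ = prior αⱼ + observed count nⱼ.
Posterior concentration: (113.81, 9.14, 37.91), total = 160.86.
E[θ_{aa}|data] = α_{aa}/Σα = 37.91/160.86 = 0.2357.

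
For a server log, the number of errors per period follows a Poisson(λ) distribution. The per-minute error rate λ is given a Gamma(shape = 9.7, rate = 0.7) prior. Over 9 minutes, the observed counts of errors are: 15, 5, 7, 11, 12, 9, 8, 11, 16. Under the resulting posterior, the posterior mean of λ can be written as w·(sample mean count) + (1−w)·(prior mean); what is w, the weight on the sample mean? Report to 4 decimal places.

With a Gamma(shape α, rate β) prior, the Poisson likelihood is conjugate: the posterior is Gamma(α + ΣXᵢ, β + n).
Posterior mean = (α₀+S)/(β₀+n) = [n/(β₀+n)]·(S/n) + [β₀/(β₀+n)]·(α₀/β₀), so only n and β₀ enter the weight.
Weight on data w = n/(β₀+n) = 9/(0.7+9) = 9/9.7 = 0.9278.

0.9278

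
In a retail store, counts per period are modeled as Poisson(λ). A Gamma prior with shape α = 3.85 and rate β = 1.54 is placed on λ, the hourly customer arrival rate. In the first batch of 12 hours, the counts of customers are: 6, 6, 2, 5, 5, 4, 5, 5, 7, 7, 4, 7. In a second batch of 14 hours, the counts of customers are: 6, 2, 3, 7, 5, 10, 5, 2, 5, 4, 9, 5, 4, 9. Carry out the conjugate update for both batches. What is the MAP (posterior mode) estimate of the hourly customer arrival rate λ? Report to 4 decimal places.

5.1507

With a Gamma(shape α, rate β) prior, the Poisson likelihood is conjugate: the posterior is Gamma(α + ΣXᵢ, β + n).
Batch 1: sum of counts S = 63 over n = 12 hours.
After batch 1: Gamma(α+S, β+n) = Gamma(3.85+63, 1.54+12) = Gamma(66.85, 13.54).
Batch 2: sum of counts S = 76 over n = 14 hours.
After batch 2: Gamma(α+S, β+n) = Gamma(66.85+76, 13.54+14) = Gamma(142.85, 27.54).
Mode of Gamma(α,β) for α≥1 is (α−1)/β = 141.85/27.54 = 5.1507.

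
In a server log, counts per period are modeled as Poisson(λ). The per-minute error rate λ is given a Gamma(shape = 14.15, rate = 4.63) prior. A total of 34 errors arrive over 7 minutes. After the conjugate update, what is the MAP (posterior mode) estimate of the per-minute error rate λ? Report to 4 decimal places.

4.0542

With a Gamma(shape α, rate β) prior, the Poisson likelihood is conjugate: the posterior is Gamma(α + ΣXᵢ, β + n).
Posterior: Gamma(α+S, β+n) = Gamma(14.15+34, 4.63+7) = Gamma(48.15, 11.63).
Mode of Gamma(α,β) for α≥1 is (α−1)/β = 47.15/11.63 = 4.0542.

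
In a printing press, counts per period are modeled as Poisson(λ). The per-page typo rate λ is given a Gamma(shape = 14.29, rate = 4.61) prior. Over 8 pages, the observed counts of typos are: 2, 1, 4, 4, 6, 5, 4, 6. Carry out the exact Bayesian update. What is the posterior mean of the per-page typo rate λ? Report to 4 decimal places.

With a Gamma(shape α, rate β) prior, the Poisson likelihood is conjugate: the posterior is Gamma(α + ΣXᵢ, β + n).
Sum of counts S = 32 over n = 8 pages.
Posterior: Gamma(α+S, β+n) = Gamma(14.29+32, 4.61+8) = Gamma(46.29, 12.61).
Posterior mean = α/β = 46.29/12.61 = 3.6709.

3.6709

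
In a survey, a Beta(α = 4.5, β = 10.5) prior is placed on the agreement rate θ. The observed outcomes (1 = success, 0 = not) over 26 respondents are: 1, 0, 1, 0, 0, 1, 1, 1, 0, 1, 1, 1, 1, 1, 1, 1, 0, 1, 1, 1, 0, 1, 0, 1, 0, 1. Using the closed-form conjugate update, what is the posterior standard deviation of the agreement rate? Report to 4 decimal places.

0.0768

The Beta prior is conjugate to a Binomial/Bernoulli likelihood; the update adds successes to α and failures to β.
Posterior: Beta(α+k, β+n−k) = Beta(4.5+18, 10.5+8) = Beta(22.5, 18.5).
Var = αβ/((α+β)²(α+β+1)) = 22.5·18.5/(41.0²·42.0) = 0.00589573; SD = √0.00589573 = 0.0768.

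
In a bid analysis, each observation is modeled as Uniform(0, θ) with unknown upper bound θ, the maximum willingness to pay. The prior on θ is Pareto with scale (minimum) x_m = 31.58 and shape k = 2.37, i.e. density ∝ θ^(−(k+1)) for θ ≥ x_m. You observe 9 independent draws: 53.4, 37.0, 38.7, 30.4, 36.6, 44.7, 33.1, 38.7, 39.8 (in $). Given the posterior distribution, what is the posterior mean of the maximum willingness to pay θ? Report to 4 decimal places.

A Pareto(scale x_m, shape k) prior on the upper bound θ of Uniform(0, θ) is conjugate: posterior is Pareto(max(x_m, max xᵢ), k + n).
Sample maximum = 53.4; prior scale x_m = 31.58 → posterior scale = max = 53.40.
Posterior shape = 2.37 + 9 = 11.37.
E[θ|data] = k·x_m/(k−1) = 11.37·53.40/10.37 = 58.5495.

58.5495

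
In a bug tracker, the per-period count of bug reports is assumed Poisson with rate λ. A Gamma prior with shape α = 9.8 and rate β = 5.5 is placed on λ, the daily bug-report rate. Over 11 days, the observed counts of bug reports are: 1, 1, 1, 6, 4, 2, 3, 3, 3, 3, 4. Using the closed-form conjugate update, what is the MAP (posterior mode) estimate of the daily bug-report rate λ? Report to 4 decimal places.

With a Gamma(shape α, rate β) prior, the Poisson likelihood is conjugate: the posterior is Gamma(α + ΣXᵢ, β + n).
Sum of counts S = 31 over n = 11 days.
Posterior: Gamma(α+S, β+n) = Gamma(9.8+31, 5.5+11) = Gamma(40.8, 16.5).
Mode of Gamma(α,β) for α≥1 is (α−1)/β = 39.8/16.5 = 2.4121.

2.4121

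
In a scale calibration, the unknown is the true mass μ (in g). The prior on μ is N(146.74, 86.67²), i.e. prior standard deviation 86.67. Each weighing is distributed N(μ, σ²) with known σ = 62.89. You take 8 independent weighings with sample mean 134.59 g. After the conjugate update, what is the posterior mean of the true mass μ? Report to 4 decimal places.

For Normal data with known variance σ², a Normal(μ₀, σ₀²) prior on μ is conjugate. Posterior precision = 1/σ₀² + n/σ²; posterior mean is the precision-weighted average of μ₀ and x̄.
n·x̄ = 8·134.59 = 1076.72.
σ₀² = 86.67² = 7511.6889, σ² = 62.89² = 3955.1521; σ² + n·σ₀² = 3955.1521 + 8·7511.6889 = 64048.6633.
Posterior mean = (μ₀/σ₀² + n·x̄/σ²)/(1/σ₀² + n/σ²) = (σ²·μ₀ + σ₀²·n·x̄)/(σ² + n·σ₀²) = (3955.1521·146.74 + 7511.6889·1076.72)/64048.6633 = 8668364.691562/64048.6633 = 135.3403.

135.3403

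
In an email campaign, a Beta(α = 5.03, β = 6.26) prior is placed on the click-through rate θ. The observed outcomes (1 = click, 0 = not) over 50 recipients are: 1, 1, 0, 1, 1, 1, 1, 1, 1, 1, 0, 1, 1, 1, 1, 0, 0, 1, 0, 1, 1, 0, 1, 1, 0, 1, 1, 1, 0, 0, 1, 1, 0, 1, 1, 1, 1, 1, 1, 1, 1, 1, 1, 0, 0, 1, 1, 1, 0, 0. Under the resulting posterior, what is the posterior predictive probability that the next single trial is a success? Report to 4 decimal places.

The Beta prior is conjugate to a Binomial/Bernoulli likelihood; the update adds successes to α and failures to β.
Posterior: Beta(α+k, β+n−k) = Beta(5.03+36, 6.26+14) = Beta(41.03, 20.26).
For a single future Bernoulli trial, P(success | data) = α/(α+β) = 0.6694.

0.6694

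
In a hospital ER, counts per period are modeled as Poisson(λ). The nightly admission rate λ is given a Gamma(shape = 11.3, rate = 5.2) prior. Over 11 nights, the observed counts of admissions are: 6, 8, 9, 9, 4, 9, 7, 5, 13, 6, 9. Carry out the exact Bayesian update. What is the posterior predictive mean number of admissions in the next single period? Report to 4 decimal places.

With a Gamma(shape α, rate β) prior, the Poisson likelihood is conjugate: the posterior is Gamma(α + ΣXᵢ, β + n).
Sum of counts S = 85 over n = 11 nights.
Posterior: Gamma(α+S, β+n) = Gamma(11.3+85, 5.2+11) = Gamma(96.3, 16.2).
The predictive distribution for one future period is NegBinom with mean α/β = 5.9444.

5.9444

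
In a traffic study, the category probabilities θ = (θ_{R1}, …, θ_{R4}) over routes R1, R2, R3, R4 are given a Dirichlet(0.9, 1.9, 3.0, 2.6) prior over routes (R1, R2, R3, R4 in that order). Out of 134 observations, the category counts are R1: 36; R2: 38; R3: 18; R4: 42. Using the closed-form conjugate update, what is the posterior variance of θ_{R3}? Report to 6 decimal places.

0.000877

The Dirichlet prior is conjugate to the Multinomial likelihood: each posterior αⱼ = prior αⱼ + observed count nⱼ.
Posterior concentration: (36.9, 39.9, 21.0, 44.6), total = 142.4.
Var[θ_j] = α_j(Σα−α_j)/((Σα)²(Σα+1)) = 21.0·121.4/(142.4²·143.4) = 0.000877.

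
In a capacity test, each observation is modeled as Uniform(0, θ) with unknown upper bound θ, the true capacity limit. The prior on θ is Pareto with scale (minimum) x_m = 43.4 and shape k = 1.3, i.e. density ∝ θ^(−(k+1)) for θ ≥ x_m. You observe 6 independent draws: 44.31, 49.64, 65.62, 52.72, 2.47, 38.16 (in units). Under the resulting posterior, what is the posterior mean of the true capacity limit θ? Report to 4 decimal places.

A Pareto(scale x_m, shape k) prior on the upper bound θ of Uniform(0, θ) is conjugate: posterior is Pareto(max(x_m, max xᵢ), k + n).
Sample maximum = 65.62; prior scale x_m = 43.4 → posterior scale = max = 65.62.
Posterior shape = 1.3 + 6 = 7.3.
E[θ|data] = k·x_m/(k−1) = 7.3·65.62/6.3 = 76.0359.

76.0359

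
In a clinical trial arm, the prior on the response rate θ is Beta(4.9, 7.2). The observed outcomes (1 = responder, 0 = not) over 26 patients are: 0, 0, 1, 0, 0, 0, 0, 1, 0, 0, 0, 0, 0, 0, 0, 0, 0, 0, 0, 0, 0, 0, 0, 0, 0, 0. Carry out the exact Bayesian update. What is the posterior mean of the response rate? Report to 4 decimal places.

0.1811

The Beta prior is conjugate to a Binomial/Bernoulli likelihood; the update adds successes to α and failures to β.
Posterior: Beta(α+k, β+n−k) = Beta(4.9+2, 7.2+24) = Beta(6.9, 31.2).
Posterior mean = α/(α+β) = 6.9/38.1 = 0.1811.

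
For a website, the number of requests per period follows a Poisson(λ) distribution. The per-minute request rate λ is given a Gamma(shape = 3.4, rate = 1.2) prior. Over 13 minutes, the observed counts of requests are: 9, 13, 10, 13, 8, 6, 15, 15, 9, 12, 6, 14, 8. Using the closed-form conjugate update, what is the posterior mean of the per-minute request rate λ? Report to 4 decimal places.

With a Gamma(shape α, rate β) prior, the Poisson likelihood is conjugate: the posterior is Gamma(α + ΣXᵢ, β + n).
Sum of counts S = 138 over n = 13 minutes.
Posterior: Gamma(α+S, β+n) = Gamma(3.4+138, 1.2+13) = Gamma(141.4, 14.2).
Posterior mean = α/β = 141.4/14.2 = 9.9577.

9.9577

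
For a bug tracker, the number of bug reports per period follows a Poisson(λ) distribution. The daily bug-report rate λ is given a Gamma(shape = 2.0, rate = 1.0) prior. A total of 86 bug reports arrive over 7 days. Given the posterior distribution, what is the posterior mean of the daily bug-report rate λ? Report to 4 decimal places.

With a Gamma(shape α, rate β) prior, the Poisson likelihood is conjugate: the posterior is Gamma(α + ΣXᵢ, β + n).
Posterior: Gamma(α+S, β+n) = Gamma(2.0+86, 1.0+7) = Gamma(88.0, 8.0).
Posterior mean = α/β = 88.0/8.0 = 11.0000.

11.0000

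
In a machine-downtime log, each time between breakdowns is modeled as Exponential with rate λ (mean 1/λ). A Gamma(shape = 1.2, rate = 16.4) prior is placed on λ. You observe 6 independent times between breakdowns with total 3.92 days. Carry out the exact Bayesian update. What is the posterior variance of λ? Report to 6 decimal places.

With a Gamma(shape α, rate β) prior on the exponential rate λ, the posterior after n observations with total T = Σxᵢ is Gamma(α+n, β+T).
Posterior: Gamma(1.2+6, 16.4+3.92) = Gamma(7.2, 20.32).
Var = α/β² = 0.017438.

0.017438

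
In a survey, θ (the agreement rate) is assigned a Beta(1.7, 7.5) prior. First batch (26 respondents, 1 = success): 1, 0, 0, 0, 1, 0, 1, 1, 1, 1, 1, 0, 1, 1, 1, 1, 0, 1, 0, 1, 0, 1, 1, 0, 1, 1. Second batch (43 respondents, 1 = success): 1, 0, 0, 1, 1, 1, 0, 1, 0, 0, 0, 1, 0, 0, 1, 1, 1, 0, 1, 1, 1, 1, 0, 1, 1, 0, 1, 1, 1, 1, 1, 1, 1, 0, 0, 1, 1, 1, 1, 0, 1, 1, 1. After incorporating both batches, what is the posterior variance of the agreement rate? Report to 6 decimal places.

0.003004

The Beta prior is conjugate to a Binomial/Bernoulli likelihood; the update adds successes to α and failures to β.
After batch 1: Beta(1.7+17, 7.5+9) = Beta(18.7, 16.5).
After batch 2: Beta(18.7+29, 16.5+14) = Beta(47.7, 30.5).
Var = αβ/((α+β)²(α+β+1)) = 47.7·30.5/(78.2²·79.2) = 0.003004.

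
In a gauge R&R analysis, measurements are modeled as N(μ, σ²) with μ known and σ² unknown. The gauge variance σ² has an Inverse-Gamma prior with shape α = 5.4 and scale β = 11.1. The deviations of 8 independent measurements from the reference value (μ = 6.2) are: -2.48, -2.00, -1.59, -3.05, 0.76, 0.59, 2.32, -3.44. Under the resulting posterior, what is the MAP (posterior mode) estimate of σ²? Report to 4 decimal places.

With known mean μ and an Inverse-Gamma(α, β) prior on σ², the Normal likelihood is conjugate: posterior is Inv-Gamma(α + n/2, β + Σ(xᵢ−μ)²/2).
Σ(xᵢ−μ)² = (-2.48)² + (-2.00)² + (-1.59)² + (-3.05)² + (0.76)² + (0.59)² + (2.32)² + (-3.44)² = 40.1227.
Posterior: Inv-Gamma(5.4 + 8/2, 11.1 + 40.1227/2) = Inv-Gamma(9.40, 31.16135).
Mode = β/(α+1) = 31.16135/10.40 = 2.9963.

2.9963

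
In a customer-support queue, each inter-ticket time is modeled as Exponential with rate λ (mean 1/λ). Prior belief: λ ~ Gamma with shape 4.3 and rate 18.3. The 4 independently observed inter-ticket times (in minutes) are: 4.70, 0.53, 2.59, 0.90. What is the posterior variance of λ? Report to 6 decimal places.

0.011369

With a Gamma(shape α, rate β) prior on the exponential rate λ, the posterior after n observations with total T = Σxᵢ is Gamma(α+n, β+T).
Sum of observations T = 8.72 minutes; n = 4.
Posterior: Gamma(4.3+4, 18.3+8.72) = Gamma(8.3, 27.02).
Var = α/β² = 0.011369.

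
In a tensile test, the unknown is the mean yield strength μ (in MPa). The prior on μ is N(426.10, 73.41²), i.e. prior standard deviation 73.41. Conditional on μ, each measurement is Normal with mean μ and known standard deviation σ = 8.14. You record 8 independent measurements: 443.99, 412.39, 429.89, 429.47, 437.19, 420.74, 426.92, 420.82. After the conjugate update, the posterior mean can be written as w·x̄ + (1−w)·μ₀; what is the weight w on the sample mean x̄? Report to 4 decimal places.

For Normal data with known variance σ², a Normal(μ₀, σ₀²) prior on μ is conjugate. Posterior precision = 1/σ₀² + n/σ²; posterior mean is the precision-weighted average of μ₀ and x̄.
σ₀² = 73.41² = 5389.0281, σ² = 8.14² = 66.2596. Prior precision 1/σ₀² = 1/5389.0281; data precision n/σ² = 8/66.2596.
w = (n/σ²)/(1/σ₀² + n/σ²) = n·σ₀²/(σ² + n·σ₀²) = 8·5389.0281/(66.2596 + 8·5389.0281) = 43112.2248/43178.4844 = 0.9985.

0.9985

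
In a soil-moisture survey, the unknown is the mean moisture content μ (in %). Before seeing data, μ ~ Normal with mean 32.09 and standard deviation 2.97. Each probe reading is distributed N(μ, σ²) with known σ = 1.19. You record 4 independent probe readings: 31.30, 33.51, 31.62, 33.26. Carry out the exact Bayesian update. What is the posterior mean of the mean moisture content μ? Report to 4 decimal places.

For Normal data with known variance σ², a Normal(μ₀, σ₀²) prior on μ is conjugate. Posterior precision = 1/σ₀² + n/σ²; posterior mean is the precision-weighted average of μ₀ and x̄.
Σxᵢ = 31.30 + 33.51 + 31.62 + 33.26 = 129.69, so n·x̄ = 129.69.
σ₀² = 2.97² = 8.8209, σ² = 1.19² = 1.4161; σ² + n·σ₀² = 1.4161 + 4·8.8209 = 36.6997.
Posterior mean = (μ₀/σ₀² + n·x̄/σ²)/(1/σ₀² + n/σ²) = (σ²·μ₀ + σ₀²·n·x̄)/(σ² + n·σ₀²) = (1.4161·32.09 + 8.8209·129.69)/36.6997 = 1189.42517/36.6997 = 32.4097.

32.4097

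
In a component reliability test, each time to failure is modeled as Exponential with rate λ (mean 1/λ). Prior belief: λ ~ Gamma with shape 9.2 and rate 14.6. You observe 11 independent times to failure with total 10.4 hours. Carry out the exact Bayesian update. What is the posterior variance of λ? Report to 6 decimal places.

0.032320

With a Gamma(shape α, rate β) prior on the exponential rate λ, the posterior after n observations with total T = Σxᵢ is Gamma(α+n, β+T).
Posterior: Gamma(9.2+11, 14.6+10.4) = Gamma(20.2, 25.0).
Var = α/β² = 0.032320.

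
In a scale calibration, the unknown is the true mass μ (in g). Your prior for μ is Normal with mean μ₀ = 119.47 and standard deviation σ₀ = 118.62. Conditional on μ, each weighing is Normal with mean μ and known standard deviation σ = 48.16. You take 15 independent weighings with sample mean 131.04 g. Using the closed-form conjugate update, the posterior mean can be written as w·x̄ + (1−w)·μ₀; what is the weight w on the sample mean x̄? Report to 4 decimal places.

For Normal data with known variance σ², a Normal(μ₀, σ₀²) prior on μ is conjugate. Posterior precision = 1/σ₀² + n/σ²; posterior mean is the precision-weighted average of μ₀ and x̄.
σ₀² = 118.62² = 14070.7044, σ² = 48.16² = 2319.3856. Prior precision 1/σ₀² = 1/14070.7044; data precision n/σ² = 15/2319.3856.
w = (n/σ²)/(1/σ₀² + n/σ²) = n·σ₀²/(σ² + n·σ₀²) = 15·14070.7044/(2319.3856 + 15·14070.7044) = 211060.566/213379.9516 = 0.9891.

0.9891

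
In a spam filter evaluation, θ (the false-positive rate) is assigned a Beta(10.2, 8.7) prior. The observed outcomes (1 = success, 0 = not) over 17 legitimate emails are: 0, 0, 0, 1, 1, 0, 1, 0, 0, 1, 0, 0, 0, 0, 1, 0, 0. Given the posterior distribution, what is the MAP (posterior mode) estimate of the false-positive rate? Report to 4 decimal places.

The Beta prior is conjugate to a Binomial/Bernoulli likelihood; the update adds successes to α and failures to β.
Posterior: Beta(α+k, β+n−k) = Beta(10.2+5, 8.7+12) = Beta(15.2, 20.7).
Mode of Beta(a,b) for a,b>1 is (a−1)/(a+b−2) = 14.2/33.9 = 0.4189.

0.4189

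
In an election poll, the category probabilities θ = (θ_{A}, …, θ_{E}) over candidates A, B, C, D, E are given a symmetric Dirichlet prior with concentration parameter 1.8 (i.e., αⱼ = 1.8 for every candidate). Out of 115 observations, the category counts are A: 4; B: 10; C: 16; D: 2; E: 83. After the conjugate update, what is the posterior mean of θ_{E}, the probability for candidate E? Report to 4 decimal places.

The Dirichlet prior is conjugate to the Multinomial likelihood: each posterior αⱼ = prior αⱼ + observed count nⱼ.
Posterior concentration: (5.8, 11.8, 17.8, 3.8, 84.8), total = 124.0.
E[θ_{E}|data] = α_{E}/Σα = 84.8/124.0 = 0.6839.

0.6839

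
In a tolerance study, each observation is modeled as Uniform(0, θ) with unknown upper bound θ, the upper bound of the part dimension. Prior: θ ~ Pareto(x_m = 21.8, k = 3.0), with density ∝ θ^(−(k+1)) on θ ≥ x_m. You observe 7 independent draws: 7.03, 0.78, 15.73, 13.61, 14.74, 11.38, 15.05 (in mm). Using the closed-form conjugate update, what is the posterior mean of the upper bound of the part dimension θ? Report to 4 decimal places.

A Pareto(scale x_m, shape k) prior on the upper bound θ of Uniform(0, θ) is conjugate: posterior is Pareto(max(x_m, max xᵢ), k + n).
Sample maximum = 15.73; prior scale x_m = 21.8 → posterior scale = max = 21.80.
Posterior shape = 3.0 + 7 = 10.0.
E[θ|data] = k·x_m/(k−1) = 10.0·21.80/9.0 = 24.2222.

24.2222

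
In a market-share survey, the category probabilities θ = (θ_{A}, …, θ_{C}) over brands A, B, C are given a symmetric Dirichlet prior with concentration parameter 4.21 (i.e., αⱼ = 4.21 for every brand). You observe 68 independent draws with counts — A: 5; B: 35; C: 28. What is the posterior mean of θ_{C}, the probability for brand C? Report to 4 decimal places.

The Dirichlet prior is conjugate to the Multinomial likelihood: each posterior αⱼ = prior αⱼ + observed count nⱼ.
Posterior concentration: (9.21, 39.21, 32.21), total = 80.63.
E[θ_{C}|data] = α_{C}/Σα = 32.21/80.63 = 0.3995.

0.3995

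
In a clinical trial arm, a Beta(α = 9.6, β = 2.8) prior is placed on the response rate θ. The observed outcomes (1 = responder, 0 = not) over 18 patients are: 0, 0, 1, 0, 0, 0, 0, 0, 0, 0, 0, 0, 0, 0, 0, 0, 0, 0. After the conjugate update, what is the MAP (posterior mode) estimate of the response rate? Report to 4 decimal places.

0.3380

The Beta prior is conjugate to a Binomial/Bernoulli likelihood; the update adds successes to α and failures to β.
Posterior: Beta(α+k, β+n−k) = Beta(9.6+1, 2.8+17) = Beta(10.6, 19.8).
Mode of Beta(a,b) for a,b>1 is (a−1)/(a+b−2) = 9.6/28.4 = 0.3380.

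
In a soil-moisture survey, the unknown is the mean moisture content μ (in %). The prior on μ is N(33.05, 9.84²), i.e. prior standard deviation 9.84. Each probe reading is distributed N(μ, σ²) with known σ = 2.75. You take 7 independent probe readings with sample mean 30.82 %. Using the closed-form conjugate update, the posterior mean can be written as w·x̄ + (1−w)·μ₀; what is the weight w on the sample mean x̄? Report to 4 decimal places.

For Normal data with known variance σ², a Normal(μ₀, σ₀²) prior on μ is conjugate. Posterior precision = 1/σ₀² + n/σ²; posterior mean is the precision-weighted average of μ₀ and x̄.
σ₀² = 9.84² = 96.8256, σ² = 2.75² = 7.5625. Prior precision 1/σ₀² = 1/96.8256; data precision n/σ² = 7/7.5625.
w = (n/σ²)/(1/σ₀² + n/σ²) = n·σ₀²/(σ² + n·σ₀²) = 7·96.8256/(7.5625 + 7·96.8256) = 677.7792/685.3417 = 0.9890.

0.9890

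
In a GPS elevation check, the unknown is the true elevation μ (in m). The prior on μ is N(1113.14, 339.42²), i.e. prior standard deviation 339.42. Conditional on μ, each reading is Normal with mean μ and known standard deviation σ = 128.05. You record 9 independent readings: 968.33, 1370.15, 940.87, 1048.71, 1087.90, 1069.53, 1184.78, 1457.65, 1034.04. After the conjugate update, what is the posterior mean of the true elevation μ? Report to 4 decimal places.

For Normal data with known variance σ², a Normal(μ₀, σ₀²) prior on μ is conjugate. Posterior precision = 1/σ₀² + n/σ²; posterior mean is the precision-weighted average of μ₀ and x̄.
Σxᵢ = 968.33 + 1370.15 + 940.87 + 1048.71 + 1087.90 + 1069.53 + 1184.78 + 1457.65 + 1034.04 = 10161.96, so n·x̄ = 10161.96.
σ₀² = 339.42² = 115205.9364, σ² = 128.05² = 16396.8025; σ² + n·σ₀² = 16396.8025 + 9·115205.9364 = 1053250.2301.
Posterior mean = (μ₀/σ₀² + n·x̄/σ²)/(1/σ₀² + n/σ²) = (σ²·μ₀ + σ₀²·n·x̄)/(σ² + n·σ₀²) = (16396.8025·1113.14 + 115205.9364·10161.96)/1053250.2301 = 1188970054.194194/1053250.2301 = 1128.8581.

1128.8581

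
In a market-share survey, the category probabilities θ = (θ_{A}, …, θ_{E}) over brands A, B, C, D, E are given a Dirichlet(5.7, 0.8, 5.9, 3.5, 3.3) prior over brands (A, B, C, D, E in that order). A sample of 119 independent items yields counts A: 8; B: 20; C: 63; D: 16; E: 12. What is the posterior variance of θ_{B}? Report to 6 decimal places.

The Dirichlet prior is conjugate to the Multinomial likelihood: each posterior αⱼ = prior αⱼ + observed count nⱼ.
Posterior concentration: (13.7, 20.8, 68.9, 19.5, 15.3), total = 138.2.
Var[θ_j] = α_j(Σα−α_j)/((Σα)²(Σα+1)) = 20.8·117.4/(138.2²·139.2) = 0.000918.

0.000918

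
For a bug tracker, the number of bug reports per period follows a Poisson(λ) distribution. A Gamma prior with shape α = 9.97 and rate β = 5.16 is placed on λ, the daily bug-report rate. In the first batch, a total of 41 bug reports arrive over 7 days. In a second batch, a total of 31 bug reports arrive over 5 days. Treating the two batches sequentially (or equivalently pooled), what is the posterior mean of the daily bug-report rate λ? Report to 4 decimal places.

4.7768

With a Gamma(shape α, rate β) prior, the Poisson likelihood is conjugate: the posterior is Gamma(α + ΣXᵢ, β + n).
After batch 1: Gamma(α+S, β+n) = Gamma(9.97+41, 5.16+7) = Gamma(50.97, 12.16).
After batch 2: Gamma(α+S, β+n) = Gamma(50.97+31, 12.16+5) = Gamma(81.97, 17.16).
Posterior mean = α/β = 81.97/17.16 = 4.7768.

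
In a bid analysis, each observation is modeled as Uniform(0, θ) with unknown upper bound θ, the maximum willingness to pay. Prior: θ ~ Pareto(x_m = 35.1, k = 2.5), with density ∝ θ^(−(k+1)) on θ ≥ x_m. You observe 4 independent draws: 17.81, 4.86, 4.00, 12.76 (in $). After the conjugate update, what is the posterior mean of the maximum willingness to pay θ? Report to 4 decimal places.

41.4818

A Pareto(scale x_m, shape k) prior on the upper bound θ of Uniform(0, θ) is conjugate: posterior is Pareto(max(x_m, max xᵢ), k + n).
Sample maximum = 17.81; prior scale x_m = 35.1 → posterior scale = max = 35.10.
Posterior shape = 2.5 + 4 = 6.5.
E[θ|data] = k·x_m/(k−1) = 6.5·35.10/5.5 = 41.4818.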